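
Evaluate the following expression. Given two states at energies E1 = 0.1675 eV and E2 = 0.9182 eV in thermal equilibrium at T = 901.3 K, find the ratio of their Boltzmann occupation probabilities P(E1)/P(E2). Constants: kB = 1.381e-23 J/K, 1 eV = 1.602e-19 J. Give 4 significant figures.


Step 1: Compute energy difference dE = E1 - E2 = 0.1675 - 0.9182 = -0.7507 eV
Step 2: Convert to Joules: dE_J = -0.7507 * 1.602e-19 = -1.203e-19 J
Step 3: Compute exponent = -dE_J / (kB * T) = -(-1.203e-19) / (1.381e-23 * 901.3) = 9.662
Step 4: P(E1)/P(E2) = exp(9.662) = 1.571e+04

1.571e+04


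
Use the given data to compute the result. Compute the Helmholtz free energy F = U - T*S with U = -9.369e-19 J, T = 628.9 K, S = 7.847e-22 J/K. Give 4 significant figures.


Step 1: T*S = 628.9 * 7.847e-22 = 4.935e-19 J
Step 2: F = U - T*S = -9.369e-19 - 4.935e-19
Step 3: F = -1.43e-18 J

-1.43e-18


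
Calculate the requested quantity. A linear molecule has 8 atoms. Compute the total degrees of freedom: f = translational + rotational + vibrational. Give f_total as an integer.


Step 1: Translational DOF = 3
Step 2: Rotational DOF (linear) = 2
Step 3: Vibrational DOF = 3*8 - 5 = 19
Step 4: Total = 3 + 2 + 19 = 24

24


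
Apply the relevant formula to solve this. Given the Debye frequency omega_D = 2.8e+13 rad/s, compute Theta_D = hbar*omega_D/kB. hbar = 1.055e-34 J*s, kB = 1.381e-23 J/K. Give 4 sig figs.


Step 1: hbar*omega_D = 1.055e-34 * 2.8e+13 = 2.954e-21 J
Step 2: Theta_D = 2.954e-21 / 1.381e-23
Step 3: Theta_D = 213.9 K

213.9


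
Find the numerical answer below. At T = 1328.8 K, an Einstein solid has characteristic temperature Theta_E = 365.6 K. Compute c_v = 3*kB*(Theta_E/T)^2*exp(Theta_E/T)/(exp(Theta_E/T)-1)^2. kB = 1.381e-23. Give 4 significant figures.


Step 1: x = Theta_E/T = 365.6/1328.8 = 0.2751
Step 2: x^2 = 0.0757
Step 3: exp(x) = 1.317
Step 4: c_v = 3*1.381e-23*0.0757*1.317/(1.317-1)^2 = 4.117e-23

4.117e-23


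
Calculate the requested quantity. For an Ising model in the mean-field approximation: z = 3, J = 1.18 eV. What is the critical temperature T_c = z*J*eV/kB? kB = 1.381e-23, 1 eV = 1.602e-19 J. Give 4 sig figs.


Step 1: z*J = 3*1.18 = 3.54 eV
Step 2: Convert to Joules: 3.54*1.602e-19 = 5.671e-19 J
Step 3: T_c = 5.671e-19 / 1.381e-23 = 4.107e+04 K

4.107e+04


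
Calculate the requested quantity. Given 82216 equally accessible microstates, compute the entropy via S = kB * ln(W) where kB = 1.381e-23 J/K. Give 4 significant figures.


Step 1: ln(W) = ln(82216) = 11.32
Step 2: S = kB * ln(W) = 1.381e-23 * 11.32
Step 3: S = 1.563e-22 J/K

1.563e-22


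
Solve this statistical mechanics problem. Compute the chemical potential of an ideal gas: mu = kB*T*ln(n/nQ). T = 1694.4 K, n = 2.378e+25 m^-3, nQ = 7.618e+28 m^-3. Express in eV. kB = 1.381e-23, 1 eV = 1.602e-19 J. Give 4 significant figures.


Step 1: n/nQ = 2.378e+25/7.618e+28 = 0.0003122
Step 2: ln(n/nQ) = -8.072
Step 3: mu = kB*T*ln(n/nQ) = 2.34e-20*-8.072 = -1.889e-19 J
Step 4: Convert to eV: -1.889e-19/1.602e-19 = -1.179 eV

-1.179


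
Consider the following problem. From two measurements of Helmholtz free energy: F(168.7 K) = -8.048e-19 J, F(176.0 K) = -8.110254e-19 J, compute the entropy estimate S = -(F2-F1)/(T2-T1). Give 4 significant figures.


Step 1: dF = F2 - F1 = -8.110254e-19 - (-8.048e-19) = -6.2254e-21 J
Step 2: dT = T2 - T1 = 176.0 - 168.7 = 7.3 K
Step 3: S = -dF/dT = -(-6.2254e-21)/7.3 = 8.528e-22 J/K

8.528e-22


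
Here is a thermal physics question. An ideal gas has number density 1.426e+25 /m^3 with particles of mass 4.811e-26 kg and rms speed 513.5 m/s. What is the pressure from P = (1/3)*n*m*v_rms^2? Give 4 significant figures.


Step 1: v_rms^2 = 513.5^2 = 2.637e+05
Step 2: n*m = 1.426e+25*4.811e-26 = 0.686
Step 3: P = (1/3)*0.686*2.637e+05 = 6.03e+04 Pa

6.03e+04


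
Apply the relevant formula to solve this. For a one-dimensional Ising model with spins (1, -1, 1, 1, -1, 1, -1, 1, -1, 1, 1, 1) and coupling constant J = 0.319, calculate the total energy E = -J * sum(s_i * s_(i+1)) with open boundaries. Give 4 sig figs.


Step 1: Nearest-neighbor products: -1, -1, 1, -1, -1, -1, -1, -1, -1, 1, 1
Step 2: Sum of products = -5
Step 3: E = -0.319 * -5 = 1.595

1.595


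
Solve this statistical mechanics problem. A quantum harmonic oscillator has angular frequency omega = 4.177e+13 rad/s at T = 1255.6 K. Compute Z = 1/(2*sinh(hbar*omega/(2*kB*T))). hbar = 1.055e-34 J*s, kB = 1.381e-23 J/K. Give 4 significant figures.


Step 1: Compute x = hbar*omega/(kB*T) = 1.055e-34*4.177e+13/(1.381e-23*1255.6) = 0.2541
Step 2: x/2 = 0.1271
Step 3: sinh(x/2) = 0.1274
Step 4: Z = 1/(2*0.1274) = 3.924

3.924


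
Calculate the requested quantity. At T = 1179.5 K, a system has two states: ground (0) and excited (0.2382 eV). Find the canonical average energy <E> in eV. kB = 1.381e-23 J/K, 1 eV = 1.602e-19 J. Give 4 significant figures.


Step 1: beta*E = 0.2382*1.602e-19/(1.381e-23*1179.5) = 2.343
Step 2: exp(-beta*E) = 0.09607
Step 3: <E> = 0.2382*0.09607/(1+0.09607) = 0.02088 eV

0.02088


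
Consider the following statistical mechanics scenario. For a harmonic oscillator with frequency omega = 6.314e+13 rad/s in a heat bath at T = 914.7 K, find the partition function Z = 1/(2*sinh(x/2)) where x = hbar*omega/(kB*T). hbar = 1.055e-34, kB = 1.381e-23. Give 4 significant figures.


Step 1: Compute x = hbar*omega/(kB*T) = 1.055e-34*6.314e+13/(1.381e-23*914.7) = 0.5273
Step 2: x/2 = 0.2637
Step 3: sinh(x/2) = 0.2667
Step 4: Z = 1/(2*0.2667) = 1.875

1.875


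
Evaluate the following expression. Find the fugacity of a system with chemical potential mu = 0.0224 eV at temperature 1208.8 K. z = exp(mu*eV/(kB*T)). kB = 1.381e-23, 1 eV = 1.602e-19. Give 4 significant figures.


Step 1: Convert mu to Joules: 0.0224*1.602e-19 = 3.588e-21 J
Step 2: kB*T = 1.381e-23*1208.8 = 1.669e-20 J
Step 3: mu/(kB*T) = 0.215
Step 4: z = exp(0.215) = 1.24

1.24


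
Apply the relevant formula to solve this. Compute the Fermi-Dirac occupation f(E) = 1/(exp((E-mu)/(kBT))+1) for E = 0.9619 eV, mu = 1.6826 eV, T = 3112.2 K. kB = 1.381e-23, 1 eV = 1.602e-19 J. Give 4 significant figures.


Step 1: (E - mu) = 0.9619 - 1.6826 = -0.7207 eV
Step 2: Convert: (E-mu)*eV = -1.155e-19 J
Step 3: x = (E-mu)*eV/(kB*T) = -2.686
Step 4: f = 1/(exp(-2.686)+1) = 0.9362

0.9362


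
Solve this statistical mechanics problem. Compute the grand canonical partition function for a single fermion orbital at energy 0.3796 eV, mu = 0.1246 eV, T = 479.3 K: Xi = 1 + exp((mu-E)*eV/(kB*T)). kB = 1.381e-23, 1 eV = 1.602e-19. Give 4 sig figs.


Step 1: (mu - E) = 0.1246 - 0.3796 = -0.255 eV
Step 2: x = (mu-E)*eV/(kB*T) = -0.255*1.602e-19/(1.381e-23*479.3) = -6.172
Step 3: exp(x) = 0.002088
Step 4: Xi = 1 + 0.002088 = 1.002

1.002


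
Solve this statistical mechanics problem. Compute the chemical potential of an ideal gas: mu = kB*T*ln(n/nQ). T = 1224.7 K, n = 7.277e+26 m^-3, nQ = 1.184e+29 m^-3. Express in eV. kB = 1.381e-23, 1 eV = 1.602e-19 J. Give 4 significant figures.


Step 1: n/nQ = 7.277e+26/1.184e+29 = 0.006146
Step 2: ln(n/nQ) = -5.092
Step 3: mu = kB*T*ln(n/nQ) = 1.691e-20*-5.092 = -8.612e-20 J
Step 4: Convert to eV: -8.612e-20/1.602e-19 = -0.5376 eV

-0.5376


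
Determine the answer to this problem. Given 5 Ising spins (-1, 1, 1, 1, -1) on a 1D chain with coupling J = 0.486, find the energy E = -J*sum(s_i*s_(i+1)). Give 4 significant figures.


Step 1: Nearest-neighbor products: -1, 1, 1, -1
Step 2: Sum of products = 0
Step 3: E = -0.486 * 0 = 0

0


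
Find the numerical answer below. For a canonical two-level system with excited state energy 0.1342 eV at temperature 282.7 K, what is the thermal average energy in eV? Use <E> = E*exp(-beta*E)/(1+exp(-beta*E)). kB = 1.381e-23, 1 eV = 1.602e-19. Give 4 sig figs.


Step 1: beta*E = 0.1342*1.602e-19/(1.381e-23*282.7) = 5.507
Step 2: exp(-beta*E) = 0.004059
Step 3: <E> = 0.1342*0.004059/(1+0.004059) = 0.0005426 eV

0.0005426


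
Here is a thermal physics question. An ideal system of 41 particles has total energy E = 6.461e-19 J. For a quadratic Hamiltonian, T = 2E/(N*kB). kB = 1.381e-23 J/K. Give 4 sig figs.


Step 1: Numerator = 2*E = 2*6.461e-19 = 1.292e-18 J
Step 2: Denominator = N*kB = 41*1.381e-23 = 5.662e-22
Step 3: T = 1.292e-18 / 5.662e-22 = 2282 K

2282


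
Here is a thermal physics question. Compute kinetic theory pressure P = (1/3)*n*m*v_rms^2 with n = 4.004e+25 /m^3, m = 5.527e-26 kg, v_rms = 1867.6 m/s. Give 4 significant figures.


Step 1: v_rms^2 = 1867.6^2 = 3.488e+06
Step 2: n*m = 4.004e+25*5.527e-26 = 2.213
Step 3: P = (1/3)*2.213*3.488e+06 = 2.573e+06 Pa

2.573e+06


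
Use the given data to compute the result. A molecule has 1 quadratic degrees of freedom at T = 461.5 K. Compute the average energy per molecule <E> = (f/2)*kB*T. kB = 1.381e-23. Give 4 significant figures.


Step 1: f/2 = 1/2 = 0.5
Step 2: kB*T = 1.381e-23 * 461.5 = 6.373e-21
Step 3: <E> = 0.5 * 6.373e-21 = 3.187e-21 J

3.187e-21


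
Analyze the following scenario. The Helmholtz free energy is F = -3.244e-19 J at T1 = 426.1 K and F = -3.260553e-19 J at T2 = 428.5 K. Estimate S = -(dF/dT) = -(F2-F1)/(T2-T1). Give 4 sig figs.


Step 1: dF = F2 - F1 = -3.260553e-19 - (-3.244e-19) = -1.6553e-21 J
Step 2: dT = T2 - T1 = 428.5 - 426.1 = 2.4 K
Step 3: S = -dF/dT = -(-1.6553e-21)/2.4 = 6.897e-22 J/K

6.897e-22


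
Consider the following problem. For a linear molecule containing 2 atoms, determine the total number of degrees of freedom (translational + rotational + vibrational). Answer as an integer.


Step 1: Translational DOF = 3
Step 2: Rotational DOF (linear) = 2
Step 3: Vibrational DOF = 3*2 - 5 = 1
Step 4: Total = 3 + 2 + 1 = 6

6


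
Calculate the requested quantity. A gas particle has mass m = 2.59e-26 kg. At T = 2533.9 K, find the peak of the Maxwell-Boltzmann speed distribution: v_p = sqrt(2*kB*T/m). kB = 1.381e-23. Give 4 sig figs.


Step 1: Numerator = 2*kB*T = 2*1.381e-23*2533.9 = 6.999e-20
Step 2: Ratio = 6.999e-20 / 2.59e-26 = 2.702e+06
Step 3: v_p = sqrt(2.702e+06) = 1644 m/s

1644


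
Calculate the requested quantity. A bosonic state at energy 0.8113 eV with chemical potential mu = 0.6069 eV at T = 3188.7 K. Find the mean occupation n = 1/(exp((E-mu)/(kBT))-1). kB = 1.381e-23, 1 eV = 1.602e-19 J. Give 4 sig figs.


Step 1: (E - mu) = 0.2044 eV
Step 2: x = (E-mu)*eV/(kB*T) = 0.2044*1.602e-19/(1.381e-23*3188.7) = 0.7436
Step 3: exp(x) = 2.103
Step 4: n = 1/(exp(x)-1) = 0.9062

0.9062


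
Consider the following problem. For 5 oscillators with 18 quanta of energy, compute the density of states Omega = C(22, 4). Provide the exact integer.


Step 1: Use binomial coefficient C(22, 4)
Step 2: Numerator = 22! / 18!
Step 3: Denominator = 4!
Step 4: Omega = 7315

7315


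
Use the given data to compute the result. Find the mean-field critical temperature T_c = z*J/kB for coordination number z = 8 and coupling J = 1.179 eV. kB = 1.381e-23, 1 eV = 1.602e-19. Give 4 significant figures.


Step 1: z*J = 8*1.179 = 9.432 eV
Step 2: Convert to Joules: 9.432*1.602e-19 = 1.511e-18 J
Step 3: T_c = 1.511e-18 / 1.381e-23 = 1.094e+05 K

1.094e+05


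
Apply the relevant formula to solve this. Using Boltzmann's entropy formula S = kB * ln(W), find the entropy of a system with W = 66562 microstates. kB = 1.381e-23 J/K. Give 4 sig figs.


Step 1: ln(W) = ln(66562) = 11.11
Step 2: S = kB * ln(W) = 1.381e-23 * 11.11
Step 3: S = 1.534e-22 J/K

1.534e-22


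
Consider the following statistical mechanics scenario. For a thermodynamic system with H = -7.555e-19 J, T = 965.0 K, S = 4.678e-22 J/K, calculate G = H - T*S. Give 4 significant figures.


Step 1: T*S = 965.0 * 4.678e-22 = 4.514e-19 J
Step 2: G = H - T*S = -7.555e-19 - 4.514e-19
Step 3: G = -1.207e-18 J

-1.207e-18


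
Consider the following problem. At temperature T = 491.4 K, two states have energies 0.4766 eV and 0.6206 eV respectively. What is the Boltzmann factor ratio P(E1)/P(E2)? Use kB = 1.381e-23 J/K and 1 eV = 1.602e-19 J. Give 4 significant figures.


Step 1: Compute energy difference dE = E1 - E2 = 0.4766 - 0.6206 = -0.144 eV
Step 2: Convert to Joules: dE_J = -0.144 * 1.602e-19 = -2.307e-20 J
Step 3: Compute exponent = -dE_J / (kB * T) = -(-2.307e-20) / (1.381e-23 * 491.4) = 3.399
Step 4: P(E1)/P(E2) = exp(3.399) = 29.94

29.94


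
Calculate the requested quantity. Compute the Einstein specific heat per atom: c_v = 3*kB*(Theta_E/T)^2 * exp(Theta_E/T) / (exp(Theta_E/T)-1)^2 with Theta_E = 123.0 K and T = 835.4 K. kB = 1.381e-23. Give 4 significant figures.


Step 1: x = Theta_E/T = 123.0/835.4 = 0.1472
Step 2: x^2 = 0.02168
Step 3: exp(x) = 1.159
Step 4: c_v = 3*1.381e-23*0.02168*1.159/(1.159-1)^2 = 4.136e-23

4.136e-23


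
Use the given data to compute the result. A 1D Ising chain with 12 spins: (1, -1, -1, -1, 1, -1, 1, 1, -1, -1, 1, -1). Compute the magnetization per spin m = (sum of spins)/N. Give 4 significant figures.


Step 1: Count up spins (+1): 5, down spins (-1): 7
Step 2: Total magnetization M = 5 - 7 = -2
Step 3: m = M/N = -2/12 = -0.1667

-0.1667


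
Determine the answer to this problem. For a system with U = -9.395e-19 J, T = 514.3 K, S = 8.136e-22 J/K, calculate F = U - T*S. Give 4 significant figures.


Step 1: T*S = 514.3 * 8.136e-22 = 4.184e-19 J
Step 2: F = U - T*S = -9.395e-19 - 4.184e-19
Step 3: F = -1.358e-18 J

-1.358e-18


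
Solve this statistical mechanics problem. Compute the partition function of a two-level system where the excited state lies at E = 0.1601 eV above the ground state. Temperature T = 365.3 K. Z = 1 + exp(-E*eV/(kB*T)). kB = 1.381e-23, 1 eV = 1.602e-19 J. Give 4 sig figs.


Step 1: Compute beta*E = E*eV/(kB*T) = 0.1601*1.602e-19/(1.381e-23*365.3) = 5.084
Step 2: exp(-beta*E) = exp(-5.084) = 0.006195
Step 3: Z = 1 + 0.006195 = 1.006

1.006


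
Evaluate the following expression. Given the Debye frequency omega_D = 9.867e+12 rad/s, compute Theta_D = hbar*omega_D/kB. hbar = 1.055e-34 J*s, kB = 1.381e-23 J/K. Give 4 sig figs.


Step 1: hbar*omega_D = 1.055e-34 * 9.867e+12 = 1.041e-21 J
Step 2: Theta_D = 1.041e-21 / 1.381e-23
Step 3: Theta_D = 75.38 K

75.38


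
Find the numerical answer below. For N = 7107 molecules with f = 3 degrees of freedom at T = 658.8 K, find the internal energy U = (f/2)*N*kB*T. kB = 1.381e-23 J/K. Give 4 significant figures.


Step 1: f/2 = 3/2 = 1.5
Step 2: N*kB*T = 7107*1.381e-23*658.8 = 6.466e-17
Step 3: U = 1.5 * 6.466e-17 = 9.699e-17 J

9.699e-17


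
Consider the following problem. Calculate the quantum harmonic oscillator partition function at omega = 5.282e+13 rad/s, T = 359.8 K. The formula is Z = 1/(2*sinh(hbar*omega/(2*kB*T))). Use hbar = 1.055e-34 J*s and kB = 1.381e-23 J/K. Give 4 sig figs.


Step 1: Compute x = hbar*omega/(kB*T) = 1.055e-34*5.282e+13/(1.381e-23*359.8) = 1.121
Step 2: x/2 = 0.5607
Step 3: sinh(x/2) = 0.5906
Step 4: Z = 1/(2*0.5906) = 0.8466

0.8466


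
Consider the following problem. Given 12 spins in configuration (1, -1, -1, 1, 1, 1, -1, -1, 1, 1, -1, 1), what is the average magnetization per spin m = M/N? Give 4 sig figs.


Step 1: Count up spins (+1): 7, down spins (-1): 5
Step 2: Total magnetization M = 7 - 5 = 2
Step 3: m = M/N = 2/12 = 0.1667

0.1667


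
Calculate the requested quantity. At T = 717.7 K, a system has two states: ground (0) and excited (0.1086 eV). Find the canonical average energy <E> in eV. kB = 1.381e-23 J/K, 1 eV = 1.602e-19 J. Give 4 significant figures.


Step 1: beta*E = 0.1086*1.602e-19/(1.381e-23*717.7) = 1.755
Step 2: exp(-beta*E) = 0.1729
Step 3: <E> = 0.1086*0.1729/(1+0.1729) = 0.01601 eV

0.01601


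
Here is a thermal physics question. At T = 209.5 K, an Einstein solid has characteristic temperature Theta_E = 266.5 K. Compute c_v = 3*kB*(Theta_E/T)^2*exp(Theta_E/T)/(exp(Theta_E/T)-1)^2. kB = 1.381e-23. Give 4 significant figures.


Step 1: x = Theta_E/T = 266.5/209.5 = 1.272
Step 2: x^2 = 1.618
Step 3: exp(x) = 3.568
Step 4: c_v = 3*1.381e-23*1.618*3.568/(3.568-1)^2 = 3.627e-23

3.627e-23


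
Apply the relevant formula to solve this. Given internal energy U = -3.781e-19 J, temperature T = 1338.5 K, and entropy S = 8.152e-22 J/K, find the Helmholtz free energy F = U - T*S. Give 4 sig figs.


Step 1: T*S = 1338.5 * 8.152e-22 = 1.091e-18 J
Step 2: F = U - T*S = -3.781e-19 - 1.091e-18
Step 3: F = -1.469e-18 J

-1.469e-18


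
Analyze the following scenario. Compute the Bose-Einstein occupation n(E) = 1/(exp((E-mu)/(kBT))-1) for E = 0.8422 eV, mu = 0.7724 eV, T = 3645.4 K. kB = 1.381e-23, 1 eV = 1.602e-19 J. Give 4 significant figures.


Step 1: (E - mu) = 0.0698 eV
Step 2: x = (E-mu)*eV/(kB*T) = 0.0698*1.602e-19/(1.381e-23*3645.4) = 0.2221
Step 3: exp(x) = 1.249
Step 4: n = 1/(exp(x)-1) = 4.021

4.021


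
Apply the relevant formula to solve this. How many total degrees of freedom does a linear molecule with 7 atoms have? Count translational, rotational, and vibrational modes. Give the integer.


Step 1: Translational DOF = 3
Step 2: Rotational DOF (linear) = 2
Step 3: Vibrational DOF = 3*7 - 5 = 16
Step 4: Total = 3 + 2 + 16 = 21

21


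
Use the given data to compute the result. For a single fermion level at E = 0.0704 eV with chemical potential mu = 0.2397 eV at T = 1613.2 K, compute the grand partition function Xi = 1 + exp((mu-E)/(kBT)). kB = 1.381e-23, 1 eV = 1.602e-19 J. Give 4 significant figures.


Step 1: (mu - E) = 0.2397 - 0.0704 = 0.1693 eV
Step 2: x = (mu-E)*eV/(kB*T) = 0.1693*1.602e-19/(1.381e-23*1613.2) = 1.217
Step 3: exp(x) = 3.378
Step 4: Xi = 1 + 3.378 = 4.378

4.378


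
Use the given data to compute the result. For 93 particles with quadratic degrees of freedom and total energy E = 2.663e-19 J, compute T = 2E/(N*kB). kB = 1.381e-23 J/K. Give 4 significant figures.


Step 1: Numerator = 2*E = 2*2.663e-19 = 5.326e-19 J
Step 2: Denominator = N*kB = 93*1.381e-23 = 1.284e-21
Step 3: T = 5.326e-19 / 1.284e-21 = 414.7 K

414.7


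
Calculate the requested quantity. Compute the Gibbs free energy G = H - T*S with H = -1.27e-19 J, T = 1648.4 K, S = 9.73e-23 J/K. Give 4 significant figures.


Step 1: T*S = 1648.4 * 9.73e-23 = 1.604e-19 J
Step 2: G = H - T*S = -1.27e-19 - 1.604e-19
Step 3: G = -2.874e-19 J

-2.874e-19


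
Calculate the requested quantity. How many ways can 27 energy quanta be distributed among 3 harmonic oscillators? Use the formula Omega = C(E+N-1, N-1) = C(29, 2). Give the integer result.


Step 1: Use binomial coefficient C(29, 2)
Step 2: Numerator = 29! / 27!
Step 3: Denominator = 2!
Step 4: Omega = 406

406


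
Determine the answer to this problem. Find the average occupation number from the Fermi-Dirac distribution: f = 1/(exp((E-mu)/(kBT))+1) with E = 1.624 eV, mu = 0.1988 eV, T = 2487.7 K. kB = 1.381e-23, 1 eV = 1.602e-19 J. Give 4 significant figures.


Step 1: (E - mu) = 1.624 - 0.1988 = 1.425 eV
Step 2: Convert: (E-mu)*eV = 2.283e-19 J
Step 3: x = (E-mu)*eV/(kB*T) = 6.646
Step 4: f = 1/(exp(6.646)+1) = 0.001298

0.001298


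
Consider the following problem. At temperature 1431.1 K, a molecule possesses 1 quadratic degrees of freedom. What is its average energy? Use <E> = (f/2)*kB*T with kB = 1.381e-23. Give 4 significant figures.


Step 1: f/2 = 1/2 = 0.5
Step 2: kB*T = 1.381e-23 * 1431.1 = 1.976e-20
Step 3: <E> = 0.5 * 1.976e-20 = 9.882e-21 J

9.882e-21


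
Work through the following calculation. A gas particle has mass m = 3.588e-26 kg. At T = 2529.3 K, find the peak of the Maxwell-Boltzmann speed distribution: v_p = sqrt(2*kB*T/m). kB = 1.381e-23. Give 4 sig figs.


Step 1: Numerator = 2*kB*T = 2*1.381e-23*2529.3 = 6.986e-20
Step 2: Ratio = 6.986e-20 / 3.588e-26 = 1.947e+06
Step 3: v_p = sqrt(1.947e+06) = 1395 m/s

1395


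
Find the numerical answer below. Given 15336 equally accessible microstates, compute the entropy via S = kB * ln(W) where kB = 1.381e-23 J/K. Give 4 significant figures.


Step 1: ln(W) = ln(15336) = 9.638
Step 2: S = kB * ln(W) = 1.381e-23 * 9.638
Step 3: S = 1.331e-22 J/K

1.331e-22


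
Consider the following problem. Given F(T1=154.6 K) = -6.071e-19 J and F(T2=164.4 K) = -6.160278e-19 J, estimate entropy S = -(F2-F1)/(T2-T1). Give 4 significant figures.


Step 1: dF = F2 - F1 = -6.160278e-19 - (-6.071e-19) = -8.9278e-21 J
Step 2: dT = T2 - T1 = 164.4 - 154.6 = 9.8 K
Step 3: S = -dF/dT = -(-8.9278e-21)/9.8 = 9.11e-22 J/K

9.11e-22


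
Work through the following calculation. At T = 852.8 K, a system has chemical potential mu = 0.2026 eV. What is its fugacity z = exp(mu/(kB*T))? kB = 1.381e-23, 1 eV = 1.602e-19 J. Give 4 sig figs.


Step 1: Convert mu to Joules: 0.2026*1.602e-19 = 3.246e-20 J
Step 2: kB*T = 1.381e-23*852.8 = 1.178e-20 J
Step 3: mu/(kB*T) = 2.756
Step 4: z = exp(2.756) = 15.73

15.73


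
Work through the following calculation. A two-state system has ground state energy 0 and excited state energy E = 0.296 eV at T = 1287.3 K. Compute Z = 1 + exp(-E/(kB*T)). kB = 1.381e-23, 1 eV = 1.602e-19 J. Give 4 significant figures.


Step 1: Compute beta*E = E*eV/(kB*T) = 0.296*1.602e-19/(1.381e-23*1287.3) = 2.667
Step 2: exp(-beta*E) = exp(-2.667) = 0.06944
Step 3: Z = 1 + 0.06944 = 1.069

1.069


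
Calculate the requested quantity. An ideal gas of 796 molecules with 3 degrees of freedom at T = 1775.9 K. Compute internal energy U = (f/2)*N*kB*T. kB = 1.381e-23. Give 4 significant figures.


Step 1: f/2 = 3/2 = 1.5
Step 2: N*kB*T = 796*1.381e-23*1775.9 = 1.952e-17
Step 3: U = 1.5 * 1.952e-17 = 2.928e-17 J

2.928e-17


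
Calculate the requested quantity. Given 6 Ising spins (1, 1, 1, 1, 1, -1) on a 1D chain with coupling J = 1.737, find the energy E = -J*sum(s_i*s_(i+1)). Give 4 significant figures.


Step 1: Nearest-neighbor products: 1, 1, 1, 1, -1
Step 2: Sum of products = 3
Step 3: E = -1.737 * 3 = -5.211

-5.211


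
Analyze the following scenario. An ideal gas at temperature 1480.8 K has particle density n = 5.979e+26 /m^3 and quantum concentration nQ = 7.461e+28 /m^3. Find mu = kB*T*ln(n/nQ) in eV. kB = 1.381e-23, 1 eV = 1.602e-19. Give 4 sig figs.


Step 1: n/nQ = 5.979e+26/7.461e+28 = 0.008014
Step 2: ln(n/nQ) = -4.827
Step 3: mu = kB*T*ln(n/nQ) = 2.045e-20*-4.827 = -9.87e-20 J
Step 4: Convert to eV: -9.87e-20/1.602e-19 = -0.6161 eV

-0.6161


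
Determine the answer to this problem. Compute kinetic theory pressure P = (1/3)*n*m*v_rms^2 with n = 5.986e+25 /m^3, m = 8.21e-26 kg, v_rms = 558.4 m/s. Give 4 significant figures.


Step 1: v_rms^2 = 558.4^2 = 3.118e+05
Step 2: n*m = 5.986e+25*8.21e-26 = 4.915
Step 3: P = (1/3)*4.915*3.118e+05 = 5.108e+05 Pa

5.108e+05


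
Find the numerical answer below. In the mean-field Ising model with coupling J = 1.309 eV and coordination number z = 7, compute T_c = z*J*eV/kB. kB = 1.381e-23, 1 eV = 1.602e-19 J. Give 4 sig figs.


Step 1: z*J = 7*1.309 = 9.163 eV
Step 2: Convert to Joules: 9.163*1.602e-19 = 1.468e-18 J
Step 3: T_c = 1.468e-18 / 1.381e-23 = 1.063e+05 K

1.063e+05


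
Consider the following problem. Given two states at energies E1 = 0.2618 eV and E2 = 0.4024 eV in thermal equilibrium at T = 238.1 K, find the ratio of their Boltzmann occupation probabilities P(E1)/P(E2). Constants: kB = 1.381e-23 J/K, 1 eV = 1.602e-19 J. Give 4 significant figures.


Step 1: Compute energy difference dE = E1 - E2 = 0.2618 - 0.4024 = -0.1406 eV
Step 2: Convert to Joules: dE_J = -0.1406 * 1.602e-19 = -2.252e-20 J
Step 3: Compute exponent = -dE_J / (kB * T) = -(-2.252e-20) / (1.381e-23 * 238.1) = 6.85
Step 4: P(E1)/P(E2) = exp(6.85) = 943.9

943.9


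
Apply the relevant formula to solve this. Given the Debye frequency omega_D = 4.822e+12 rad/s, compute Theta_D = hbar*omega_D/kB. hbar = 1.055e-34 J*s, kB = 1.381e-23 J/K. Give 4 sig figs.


Step 1: hbar*omega_D = 1.055e-34 * 4.822e+12 = 5.087e-22 J
Step 2: Theta_D = 5.087e-22 / 1.381e-23
Step 3: Theta_D = 36.84 K

36.84


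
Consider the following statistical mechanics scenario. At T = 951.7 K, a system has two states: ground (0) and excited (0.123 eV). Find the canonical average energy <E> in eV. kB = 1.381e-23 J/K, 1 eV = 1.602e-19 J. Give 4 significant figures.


Step 1: beta*E = 0.123*1.602e-19/(1.381e-23*951.7) = 1.499
Step 2: exp(-beta*E) = 0.2233
Step 3: <E> = 0.123*0.2233/(1+0.2233) = 0.02245 eV

0.02245


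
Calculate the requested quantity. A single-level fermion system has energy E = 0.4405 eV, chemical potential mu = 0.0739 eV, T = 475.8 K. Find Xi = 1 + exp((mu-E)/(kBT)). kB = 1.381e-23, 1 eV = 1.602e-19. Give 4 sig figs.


Step 1: (mu - E) = 0.0739 - 0.4405 = -0.3666 eV
Step 2: x = (mu-E)*eV/(kB*T) = -0.3666*1.602e-19/(1.381e-23*475.8) = -8.938
Step 3: exp(x) = 0.0001313
Step 4: Xi = 1 + 0.0001313 = 1

1


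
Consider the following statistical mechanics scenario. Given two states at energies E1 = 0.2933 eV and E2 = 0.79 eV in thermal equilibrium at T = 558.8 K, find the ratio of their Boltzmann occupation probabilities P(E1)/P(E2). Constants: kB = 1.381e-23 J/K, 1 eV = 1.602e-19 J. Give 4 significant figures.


Step 1: Compute energy difference dE = E1 - E2 = 0.2933 - 0.79 = -0.4967 eV
Step 2: Convert to Joules: dE_J = -0.4967 * 1.602e-19 = -7.957e-20 J
Step 3: Compute exponent = -dE_J / (kB * T) = -(-7.957e-20) / (1.381e-23 * 558.8) = 10.31
Step 4: P(E1)/P(E2) = exp(10.31) = 3.007e+04

3.007e+04


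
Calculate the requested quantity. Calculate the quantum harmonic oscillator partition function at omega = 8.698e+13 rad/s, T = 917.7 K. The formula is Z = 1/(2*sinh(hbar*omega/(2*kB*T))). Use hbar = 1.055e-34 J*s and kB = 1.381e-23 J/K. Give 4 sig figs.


Step 1: Compute x = hbar*omega/(kB*T) = 1.055e-34*8.698e+13/(1.381e-23*917.7) = 0.7241
Step 2: x/2 = 0.362
Step 3: sinh(x/2) = 0.37
Step 4: Z = 1/(2*0.37) = 1.351

1.351


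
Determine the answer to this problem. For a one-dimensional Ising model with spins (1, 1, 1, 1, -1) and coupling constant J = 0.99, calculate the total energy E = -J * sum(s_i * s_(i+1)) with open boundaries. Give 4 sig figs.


Step 1: Nearest-neighbor products: 1, 1, 1, -1
Step 2: Sum of products = 2
Step 3: E = -0.99 * 2 = -1.98

-1.98


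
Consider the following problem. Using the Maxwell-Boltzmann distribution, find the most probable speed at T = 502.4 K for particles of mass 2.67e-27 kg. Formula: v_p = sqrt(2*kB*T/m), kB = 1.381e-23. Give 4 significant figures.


Step 1: Numerator = 2*kB*T = 2*1.381e-23*502.4 = 1.388e-20
Step 2: Ratio = 1.388e-20 / 2.67e-27 = 5.197e+06
Step 3: v_p = sqrt(5.197e+06) = 2280 m/s

2280


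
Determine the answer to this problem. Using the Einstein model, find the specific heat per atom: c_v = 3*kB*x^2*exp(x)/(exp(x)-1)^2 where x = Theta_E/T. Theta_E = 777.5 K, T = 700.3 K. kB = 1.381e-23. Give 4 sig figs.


Step 1: x = Theta_E/T = 777.5/700.3 = 1.11
Step 2: x^2 = 1.233
Step 3: exp(x) = 3.035
Step 4: c_v = 3*1.381e-23*1.233*3.035/(3.035-1)^2 = 3.742e-23

3.742e-23


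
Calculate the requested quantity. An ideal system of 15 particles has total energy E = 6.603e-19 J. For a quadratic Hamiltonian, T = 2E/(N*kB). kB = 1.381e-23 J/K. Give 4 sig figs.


Step 1: Numerator = 2*E = 2*6.603e-19 = 1.321e-18 J
Step 2: Denominator = N*kB = 15*1.381e-23 = 2.071e-22
Step 3: T = 1.321e-18 / 2.071e-22 = 6375 K

6375


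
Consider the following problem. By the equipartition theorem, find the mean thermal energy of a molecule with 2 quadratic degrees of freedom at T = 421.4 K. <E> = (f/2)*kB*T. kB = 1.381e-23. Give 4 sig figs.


Step 1: f/2 = 2/2 = 1
Step 2: kB*T = 1.381e-23 * 421.4 = 5.82e-21
Step 3: <E> = 1 * 5.82e-21 = 5.82e-21 J

5.82e-21


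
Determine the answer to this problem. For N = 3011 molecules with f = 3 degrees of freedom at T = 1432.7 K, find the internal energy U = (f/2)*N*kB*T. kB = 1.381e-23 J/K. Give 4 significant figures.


Step 1: f/2 = 3/2 = 1.5
Step 2: N*kB*T = 3011*1.381e-23*1432.7 = 5.957e-17
Step 3: U = 1.5 * 5.957e-17 = 8.936e-17 J

8.936e-17


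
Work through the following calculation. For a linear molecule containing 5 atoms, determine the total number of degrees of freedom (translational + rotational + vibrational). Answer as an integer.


Step 1: Translational DOF = 3
Step 2: Rotational DOF (linear) = 2
Step 3: Vibrational DOF = 3*5 - 5 = 10
Step 4: Total = 3 + 2 + 10 = 15

15


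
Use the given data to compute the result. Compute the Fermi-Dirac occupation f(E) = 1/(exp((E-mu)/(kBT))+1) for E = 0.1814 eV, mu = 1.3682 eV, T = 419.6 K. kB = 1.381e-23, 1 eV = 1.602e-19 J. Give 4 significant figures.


Step 1: (E - mu) = 0.1814 - 1.3682 = -1.187 eV
Step 2: Convert: (E-mu)*eV = -1.901e-19 J
Step 3: x = (E-mu)*eV/(kB*T) = -32.81
Step 4: f = 1/(exp(-32.81)+1) = 1

1


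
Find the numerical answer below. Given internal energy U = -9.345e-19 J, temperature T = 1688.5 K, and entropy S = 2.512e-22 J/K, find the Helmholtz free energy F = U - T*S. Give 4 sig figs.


Step 1: T*S = 1688.5 * 2.512e-22 = 4.242e-19 J
Step 2: F = U - T*S = -9.345e-19 - 4.242e-19
Step 3: F = -1.359e-18 J

-1.359e-18


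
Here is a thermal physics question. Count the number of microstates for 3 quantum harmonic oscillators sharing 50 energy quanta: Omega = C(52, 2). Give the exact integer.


Step 1: Use binomial coefficient C(52, 2)
Step 2: Numerator = 52! / 50!
Step 3: Denominator = 2!
Step 4: Omega = 1326

1326


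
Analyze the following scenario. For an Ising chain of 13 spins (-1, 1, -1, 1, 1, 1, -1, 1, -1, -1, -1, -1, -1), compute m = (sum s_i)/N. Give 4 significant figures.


Step 1: Count up spins (+1): 5, down spins (-1): 8
Step 2: Total magnetization M = 5 - 8 = -3
Step 3: m = M/N = -3/13 = -0.2308

-0.2308


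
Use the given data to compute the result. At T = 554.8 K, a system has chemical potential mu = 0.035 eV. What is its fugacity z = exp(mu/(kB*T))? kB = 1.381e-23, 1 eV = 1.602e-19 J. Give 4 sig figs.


Step 1: Convert mu to Joules: 0.035*1.602e-19 = 5.607e-21 J
Step 2: kB*T = 1.381e-23*554.8 = 7.662e-21 J
Step 3: mu/(kB*T) = 0.7318
Step 4: z = exp(0.7318) = 2.079

2.079


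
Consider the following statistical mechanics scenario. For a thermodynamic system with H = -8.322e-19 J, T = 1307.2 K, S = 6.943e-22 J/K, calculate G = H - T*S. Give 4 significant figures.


Step 1: T*S = 1307.2 * 6.943e-22 = 9.076e-19 J
Step 2: G = H - T*S = -8.322e-19 - 9.076e-19
Step 3: G = -1.74e-18 J

-1.74e-18


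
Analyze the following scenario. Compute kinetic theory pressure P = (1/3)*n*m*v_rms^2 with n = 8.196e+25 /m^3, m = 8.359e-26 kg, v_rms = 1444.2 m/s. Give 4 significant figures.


Step 1: v_rms^2 = 1444.2^2 = 2.086e+06
Step 2: n*m = 8.196e+25*8.359e-26 = 6.851
Step 3: P = (1/3)*6.851*2.086e+06 = 4.763e+06 Pa

4.763e+06


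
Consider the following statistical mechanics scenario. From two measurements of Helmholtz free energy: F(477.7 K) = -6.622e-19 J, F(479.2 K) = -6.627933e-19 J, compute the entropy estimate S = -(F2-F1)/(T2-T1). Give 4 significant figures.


Step 1: dF = F2 - F1 = -6.627933e-19 - (-6.622e-19) = -5.933e-22 J
Step 2: dT = T2 - T1 = 479.2 - 477.7 = 1.5 K
Step 3: S = -dF/dT = -(-5.933e-22)/1.5 = 3.955e-22 J/K

3.955e-22


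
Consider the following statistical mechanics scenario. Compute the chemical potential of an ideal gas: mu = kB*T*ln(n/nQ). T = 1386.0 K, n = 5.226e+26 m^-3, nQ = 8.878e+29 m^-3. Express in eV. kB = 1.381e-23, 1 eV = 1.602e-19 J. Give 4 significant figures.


Step 1: n/nQ = 5.226e+26/8.878e+29 = 0.0005886
Step 2: ln(n/nQ) = -7.438
Step 3: mu = kB*T*ln(n/nQ) = 1.914e-20*-7.438 = -1.424e-19 J
Step 4: Convert to eV: -1.424e-19/1.602e-19 = -0.8887 eV

-0.8887


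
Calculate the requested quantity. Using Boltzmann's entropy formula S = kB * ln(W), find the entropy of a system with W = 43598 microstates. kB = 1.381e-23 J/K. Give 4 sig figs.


Step 1: ln(W) = ln(43598) = 10.68
Step 2: S = kB * ln(W) = 1.381e-23 * 10.68
Step 3: S = 1.475e-22 J/K

1.475e-22


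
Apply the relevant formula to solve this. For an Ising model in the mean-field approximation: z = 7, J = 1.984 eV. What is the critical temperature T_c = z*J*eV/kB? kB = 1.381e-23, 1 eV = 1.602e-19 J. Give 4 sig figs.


Step 1: z*J = 7*1.984 = 13.89 eV
Step 2: Convert to Joules: 13.89*1.602e-19 = 2.225e-18 J
Step 3: T_c = 2.225e-18 / 1.381e-23 = 1.611e+05 K

1.611e+05


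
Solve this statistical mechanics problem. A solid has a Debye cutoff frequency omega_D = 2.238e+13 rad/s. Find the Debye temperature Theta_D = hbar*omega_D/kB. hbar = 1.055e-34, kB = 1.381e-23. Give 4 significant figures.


Step 1: hbar*omega_D = 1.055e-34 * 2.238e+13 = 2.361e-21 J
Step 2: Theta_D = 2.361e-21 / 1.381e-23
Step 3: Theta_D = 171 K

171


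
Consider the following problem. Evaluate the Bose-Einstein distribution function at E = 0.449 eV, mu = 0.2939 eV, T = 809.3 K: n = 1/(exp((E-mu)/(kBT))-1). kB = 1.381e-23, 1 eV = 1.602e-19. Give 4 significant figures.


Step 1: (E - mu) = 0.1551 eV
Step 2: x = (E-mu)*eV/(kB*T) = 0.1551*1.602e-19/(1.381e-23*809.3) = 2.223
Step 3: exp(x) = 9.236
Step 4: n = 1/(exp(x)-1) = 0.1214

0.1214


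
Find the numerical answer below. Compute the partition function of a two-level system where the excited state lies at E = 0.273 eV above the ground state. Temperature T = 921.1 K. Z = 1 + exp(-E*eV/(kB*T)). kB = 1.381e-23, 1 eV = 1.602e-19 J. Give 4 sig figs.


Step 1: Compute beta*E = E*eV/(kB*T) = 0.273*1.602e-19/(1.381e-23*921.1) = 3.438
Step 2: exp(-beta*E) = exp(-3.438) = 0.03212
Step 3: Z = 1 + 0.03212 = 1.032

1.032


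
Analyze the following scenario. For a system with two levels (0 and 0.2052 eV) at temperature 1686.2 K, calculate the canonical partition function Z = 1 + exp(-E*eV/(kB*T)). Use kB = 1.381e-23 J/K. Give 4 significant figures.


Step 1: Compute beta*E = E*eV/(kB*T) = 0.2052*1.602e-19/(1.381e-23*1686.2) = 1.412
Step 2: exp(-beta*E) = exp(-1.412) = 0.2437
Step 3: Z = 1 + 0.2437 = 1.244

1.244


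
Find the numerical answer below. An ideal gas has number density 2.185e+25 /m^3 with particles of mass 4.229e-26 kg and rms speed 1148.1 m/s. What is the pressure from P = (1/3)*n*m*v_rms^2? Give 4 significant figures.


Step 1: v_rms^2 = 1148.1^2 = 1.318e+06
Step 2: n*m = 2.185e+25*4.229e-26 = 0.924
Step 3: P = (1/3)*0.924*1.318e+06 = 4.06e+05 Pa

4.06e+05


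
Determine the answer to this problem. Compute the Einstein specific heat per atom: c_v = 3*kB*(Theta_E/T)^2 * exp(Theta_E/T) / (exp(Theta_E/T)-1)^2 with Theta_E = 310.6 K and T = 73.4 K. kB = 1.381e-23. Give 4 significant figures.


Step 1: x = Theta_E/T = 310.6/73.4 = 4.232
Step 2: x^2 = 17.91
Step 3: exp(x) = 68.83
Step 4: c_v = 3*1.381e-23*17.91*68.83/(68.83-1)^2 = 1.11e-23

1.11e-23


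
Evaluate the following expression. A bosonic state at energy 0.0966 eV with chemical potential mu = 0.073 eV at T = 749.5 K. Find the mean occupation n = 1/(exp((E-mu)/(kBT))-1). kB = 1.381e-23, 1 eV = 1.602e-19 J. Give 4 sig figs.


Step 1: (E - mu) = 0.0236 eV
Step 2: x = (E-mu)*eV/(kB*T) = 0.0236*1.602e-19/(1.381e-23*749.5) = 0.3653
Step 3: exp(x) = 1.441
Step 4: n = 1/(exp(x)-1) = 2.268

2.268


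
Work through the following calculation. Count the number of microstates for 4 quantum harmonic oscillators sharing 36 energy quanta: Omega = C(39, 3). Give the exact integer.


Step 1: Use binomial coefficient C(39, 3)
Step 2: Numerator = 39! / 36!
Step 3: Denominator = 3!
Step 4: Omega = 9139

9139


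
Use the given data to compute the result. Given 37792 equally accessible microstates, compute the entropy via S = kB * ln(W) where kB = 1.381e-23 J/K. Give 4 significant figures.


Step 1: ln(W) = ln(37792) = 10.54
Step 2: S = kB * ln(W) = 1.381e-23 * 10.54
Step 3: S = 1.456e-22 J/K

1.456e-22


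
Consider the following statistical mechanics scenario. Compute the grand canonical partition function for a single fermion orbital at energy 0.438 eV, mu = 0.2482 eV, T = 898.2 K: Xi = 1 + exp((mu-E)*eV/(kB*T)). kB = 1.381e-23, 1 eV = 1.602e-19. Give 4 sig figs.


Step 1: (mu - E) = 0.2482 - 0.438 = -0.1898 eV
Step 2: x = (mu-E)*eV/(kB*T) = -0.1898*1.602e-19/(1.381e-23*898.2) = -2.451
Step 3: exp(x) = 0.08618
Step 4: Xi = 1 + 0.08618 = 1.086

1.086


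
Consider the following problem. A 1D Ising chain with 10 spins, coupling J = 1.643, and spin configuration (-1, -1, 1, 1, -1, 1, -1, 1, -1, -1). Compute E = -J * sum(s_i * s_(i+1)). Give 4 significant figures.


Step 1: Nearest-neighbor products: 1, -1, 1, -1, -1, -1, -1, -1, 1
Step 2: Sum of products = -3
Step 3: E = -1.643 * -3 = 4.929

4.929


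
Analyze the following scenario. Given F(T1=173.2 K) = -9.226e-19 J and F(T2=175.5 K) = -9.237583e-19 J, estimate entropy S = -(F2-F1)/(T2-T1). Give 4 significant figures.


Step 1: dF = F2 - F1 = -9.237583e-19 - (-9.226e-19) = -1.1583e-21 J
Step 2: dT = T2 - T1 = 175.5 - 173.2 = 2.3 K
Step 3: S = -dF/dT = -(-1.1583e-21)/2.3 = 5.036e-22 J/K

5.036e-22


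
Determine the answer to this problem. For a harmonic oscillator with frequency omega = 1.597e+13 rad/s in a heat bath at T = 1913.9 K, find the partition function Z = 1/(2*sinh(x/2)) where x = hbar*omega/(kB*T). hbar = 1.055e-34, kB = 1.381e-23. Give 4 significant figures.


Step 1: Compute x = hbar*omega/(kB*T) = 1.055e-34*1.597e+13/(1.381e-23*1913.9) = 0.06374
Step 2: x/2 = 0.03187
Step 3: sinh(x/2) = 0.03188
Step 4: Z = 1/(2*0.03188) = 15.68

15.68


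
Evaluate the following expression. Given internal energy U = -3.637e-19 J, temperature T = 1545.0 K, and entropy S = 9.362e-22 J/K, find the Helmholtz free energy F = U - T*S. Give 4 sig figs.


Step 1: T*S = 1545.0 * 9.362e-22 = 1.446e-18 J
Step 2: F = U - T*S = -3.637e-19 - 1.446e-18
Step 3: F = -1.81e-18 J

-1.81e-18


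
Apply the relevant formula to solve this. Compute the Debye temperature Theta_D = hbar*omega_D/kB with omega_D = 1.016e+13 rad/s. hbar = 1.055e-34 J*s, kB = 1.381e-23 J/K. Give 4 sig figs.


Step 1: hbar*omega_D = 1.055e-34 * 1.016e+13 = 1.072e-21 J
Step 2: Theta_D = 1.072e-21 / 1.381e-23
Step 3: Theta_D = 77.62 K

77.62


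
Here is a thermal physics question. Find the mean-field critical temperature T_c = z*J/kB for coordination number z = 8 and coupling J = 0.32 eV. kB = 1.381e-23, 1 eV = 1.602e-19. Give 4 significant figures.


Step 1: z*J = 8*0.32 = 2.56 eV
Step 2: Convert to Joules: 2.56*1.602e-19 = 4.101e-19 J
Step 3: T_c = 4.101e-19 / 1.381e-23 = 2.97e+04 K

2.97e+04


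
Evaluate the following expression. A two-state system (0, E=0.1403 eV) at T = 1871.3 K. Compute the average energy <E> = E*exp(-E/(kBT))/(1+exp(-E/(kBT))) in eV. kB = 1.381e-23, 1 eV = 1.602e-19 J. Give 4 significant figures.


Step 1: beta*E = 0.1403*1.602e-19/(1.381e-23*1871.3) = 0.8697
Step 2: exp(-beta*E) = 0.4191
Step 3: <E> = 0.1403*0.4191/(1+0.4191) = 0.04143 eV

0.04143


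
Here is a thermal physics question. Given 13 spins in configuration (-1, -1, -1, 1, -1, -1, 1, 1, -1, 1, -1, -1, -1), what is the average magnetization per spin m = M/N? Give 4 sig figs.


Step 1: Count up spins (+1): 4, down spins (-1): 9
Step 2: Total magnetization M = 4 - 9 = -5
Step 3: m = M/N = -5/13 = -0.3846

-0.3846


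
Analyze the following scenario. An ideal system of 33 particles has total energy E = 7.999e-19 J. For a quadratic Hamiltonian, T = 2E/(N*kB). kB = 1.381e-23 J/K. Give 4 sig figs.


Step 1: Numerator = 2*E = 2*7.999e-19 = 1.6e-18 J
Step 2: Denominator = N*kB = 33*1.381e-23 = 4.557e-22
Step 3: T = 1.6e-18 / 4.557e-22 = 3510 K

3510


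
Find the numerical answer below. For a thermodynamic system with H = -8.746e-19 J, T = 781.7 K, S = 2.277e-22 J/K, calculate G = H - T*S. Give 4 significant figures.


Step 1: T*S = 781.7 * 2.277e-22 = 1.78e-19 J
Step 2: G = H - T*S = -8.746e-19 - 1.78e-19
Step 3: G = -1.053e-18 J

-1.053e-18


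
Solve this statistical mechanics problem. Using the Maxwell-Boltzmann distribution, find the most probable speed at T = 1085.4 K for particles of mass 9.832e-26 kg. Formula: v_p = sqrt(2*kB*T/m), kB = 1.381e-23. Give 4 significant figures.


Step 1: Numerator = 2*kB*T = 2*1.381e-23*1085.4 = 2.998e-20
Step 2: Ratio = 2.998e-20 / 9.832e-26 = 3.049e+05
Step 3: v_p = sqrt(3.049e+05) = 552.2 m/s

552.2
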